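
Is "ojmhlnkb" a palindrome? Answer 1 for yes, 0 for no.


Input: ojmhlnkb
Reversed: bknlhmjo
  Compare pos 0 ('o') with pos 7 ('b'): MISMATCH
  Compare pos 1 ('j') with pos 6 ('k'): MISMATCH
  Compare pos 2 ('m') with pos 5 ('n'): MISMATCH
  Compare pos 3 ('h') with pos 4 ('l'): MISMATCH
Result: not a palindrome

0


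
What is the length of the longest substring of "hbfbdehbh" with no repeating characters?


Input: "hbfbdehbh"
Sliding window (track last position of each char):
  Position 0 ('h'): window [0,0] length 1 -- new best
  Position 1 ('b'): window [0,1] length 2 -- new best
  Position 2 ('f'): window [0,2] length 3 -- new best
  Position 3 ('b'): repeat (last at 1), move window start to 2
  Position 3 ('b'): window [2,3] length 2
  Position 4 ('d'): window [2,4] length 3
  Position 5 ('e'): window [2,5] length 4 -- new best
  Position 6 ('h'): window [2,6] length 5 -- new best
  Position 7 ('b'): repeat (last at 3), move window start to 4
  Position 7 ('b'): window [4,7] length 4
  Position 8 ('h'): repeat (last at 6), move window start to 7
  Position 8 ('h'): window [7,8] length 2
Longest substring with no repeats: "fbdeh" with length 5

5


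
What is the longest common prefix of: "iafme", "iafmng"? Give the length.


Words: iafme, iafmng
  Position 0: all 'i' => match
  Position 1: all 'a' => match
  Position 2: all 'f' => match
  Position 3: all 'm' => match
  Position 4: ('e', 'n') => mismatch, stop
LCP = "iafm" (length 4)

4


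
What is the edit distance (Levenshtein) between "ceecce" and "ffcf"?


Computing edit distance: "ceecce" -> "ffcf"
DP table:
           f    f    c    f
      0    1    2    3    4
  c   1    1    2    2    3
  e   2    2    2    3    3
  e   3    3    3    3    4
  c   4    4    4    3    4
  c   5    5    5    4    4
  e   6    6    6    5    5
Edit distance = dp[6][4] = 5

5


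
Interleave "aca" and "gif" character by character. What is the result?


Interleaving "aca" and "gif":
  Position 0: 'a' from first, 'g' from second => "ag"
  Position 1: 'c' from first, 'i' from second => "ci"
  Position 2: 'a' from first, 'f' from second => "af"
Result: agciaf

agciaf


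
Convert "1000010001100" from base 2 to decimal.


Input: "1000010001100" in base 2
Positional expansion:
  Digit '1' (value 1) x 2^12 = 4096
  Digit '0' (value 0) x 2^11 = 0
  Digit '0' (value 0) x 2^10 = 0
  Digit '0' (value 0) x 2^9 = 0
  Digit '0' (value 0) x 2^8 = 0
  Digit '1' (value 1) x 2^7 = 128
  Digit '0' (value 0) x 2^6 = 0
  Digit '0' (value 0) x 2^5 = 0
  Digit '0' (value 0) x 2^4 = 0
  Digit '1' (value 1) x 2^3 = 8
  Digit '1' (value 1) x 2^2 = 4
  Digit '0' (value 0) x 2^1 = 0
  Digit '0' (value 0) x 2^0 = 0
Sum = 4236

4236


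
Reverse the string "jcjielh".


Input: jcjielh
Reading characters right to left:
  Position 6: 'h'
  Position 5: 'l'
  Position 4: 'e'
  Position 3: 'i'
  Position 2: 'j'
  Position 1: 'c'
  Position 0: 'j'
Reversed: hleijcj

hleijcj


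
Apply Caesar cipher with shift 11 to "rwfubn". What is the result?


Caesar cipher: shift "rwfubn" by 11
  'r' (pos 17) + 11 = pos 2 = 'c'
  'w' (pos 22) + 11 = pos 7 = 'h'
  'f' (pos 5) + 11 = pos 16 = 'q'
  'u' (pos 20) + 11 = pos 5 = 'f'
  'b' (pos 1) + 11 = pos 12 = 'm'
  'n' (pos 13) + 11 = pos 24 = 'y'
Result: chqfmy

chqfmy


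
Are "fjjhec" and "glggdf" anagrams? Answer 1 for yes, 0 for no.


Strings: "fjjhec", "glggdf"
Sorted first:  cefhjj
Sorted second: dfgggl
Differ at position 0: 'c' vs 'd' => not anagrams

0


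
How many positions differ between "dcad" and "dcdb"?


Comparing "dcad" and "dcdb" position by position:
  Position 0: 'd' vs 'd' => same
  Position 1: 'c' vs 'c' => same
  Position 2: 'a' vs 'd' => DIFFER
  Position 3: 'd' vs 'b' => DIFFER
Positions that differ: 2

2


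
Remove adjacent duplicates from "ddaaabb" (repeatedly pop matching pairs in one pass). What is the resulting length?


Input: ddaaabb
Stack-based adjacent duplicate removal:
  Read 'd': push. Stack: d
  Read 'd': matches stack top 'd' => pop. Stack: (empty)
  Read 'a': push. Stack: a
  Read 'a': matches stack top 'a' => pop. Stack: (empty)
  Read 'a': push. Stack: a
  Read 'b': push. Stack: ab
  Read 'b': matches stack top 'b' => pop. Stack: a
Final stack: "a" (length 1)

1


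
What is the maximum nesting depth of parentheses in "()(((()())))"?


Input: "()(((()())))"
Tracking depth:
  Position 0 '(': depth becomes 1
  Position 1 ')': depth becomes 0
  Position 2 '(': depth becomes 1
  Position 3 '(': depth becomes 2
  Position 4 '(': depth becomes 3
  Position 5 '(': depth becomes 4
  Position 6 ')': depth becomes 3
  Position 7 '(': depth becomes 4
  Position 8 ')': depth becomes 3
  Position 9 ')': depth becomes 2
  Position 10 ')': depth becomes 1
  Position 11 ')': depth becomes 0
Maximum depth reached: 4

4


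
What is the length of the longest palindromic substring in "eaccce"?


Input: "eaccce"
Checking substrings for palindromes:
  [2:5] "ccc" (len 3) => palindrome
  [2:4] "cc" (len 2) => palindrome
  [3:5] "cc" (len 2) => palindrome
Longest palindromic substring: "ccc" with length 3

3


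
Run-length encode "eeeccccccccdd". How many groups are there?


Input: eeeccccccccdd
Scanning for consecutive runs:
  Group 1: 'e' x 3 (positions 0-2)
  Group 2: 'c' x 8 (positions 3-10)
  Group 3: 'd' x 2 (positions 11-12)
Total groups: 3

3


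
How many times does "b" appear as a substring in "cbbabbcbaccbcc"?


Searching for "b" in "cbbabbcbaccbcc"
Scanning each position:
  Position 0: "c" => no
  Position 1: "b" => MATCH
  Position 2: "b" => MATCH
  Position 3: "a" => no
  Position 4: "b" => MATCH
  Position 5: "b" => MATCH
  Position 6: "c" => no
  Position 7: "b" => MATCH
  Position 8: "a" => no
  Position 9: "c" => no
  Position 10: "c" => no
  Position 11: "b" => MATCH
  Position 12: "c" => no
  Position 13: "c" => no
Total occurrences: 6

6


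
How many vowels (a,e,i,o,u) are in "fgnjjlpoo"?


Input: fgnjjlpoo
Checking each character:
  'f' at position 0: consonant
  'g' at position 1: consonant
  'n' at position 2: consonant
  'j' at position 3: consonant
  'j' at position 4: consonant
  'l' at position 5: consonant
  'p' at position 6: consonant
  'o' at position 7: vowel (running total: 1)
  'o' at position 8: vowel (running total: 2)
Total vowels: 2

2


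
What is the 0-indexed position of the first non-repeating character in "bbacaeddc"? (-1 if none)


Input: bbacaeddc
Character frequencies:
  'a': 2
  'b': 2
  'c': 2
  'd': 2
  'e': 1
Scanning left to right for freq == 1:
  Position 0 ('b'): freq=2, skip
  Position 1 ('b'): freq=2, skip
  Position 2 ('a'): freq=2, skip
  Position 3 ('c'): freq=2, skip
  Position 4 ('a'): freq=2, skip
  Position 5 ('e'): unique! => answer = 5

5


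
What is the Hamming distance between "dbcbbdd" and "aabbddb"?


Comparing "dbcbbdd" and "aabbddb" position by position:
  Position 0: 'd' vs 'a' => differ
  Position 1: 'b' vs 'a' => differ
  Position 2: 'c' vs 'b' => differ
  Position 3: 'b' vs 'b' => same
  Position 4: 'b' vs 'd' => differ
  Position 5: 'd' vs 'd' => same
  Position 6: 'd' vs 'b' => differ
Total differences (Hamming distance): 5

5


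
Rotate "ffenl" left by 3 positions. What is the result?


Input: "ffenl", rotate left by 3
First 3 characters: "ffe"
Remaining characters: "nl"
Concatenate remaining + first: "nl" + "ffe" = "nlffe"

nlffe


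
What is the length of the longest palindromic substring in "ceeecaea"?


Input: "ceeecaea"
Checking substrings for palindromes:
  [0:5] "ceeec" (len 5) => palindrome
  [1:4] "eee" (len 3) => palindrome
  [5:8] "aea" (len 3) => palindrome
  [1:3] "ee" (len 2) => palindrome
  [2:4] "ee" (len 2) => palindrome
Longest palindromic substring: "ceeec" with length 5

5


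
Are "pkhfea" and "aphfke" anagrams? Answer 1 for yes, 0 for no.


Strings: "pkhfea", "aphfke"
Sorted first:  aefhkp
Sorted second: aefhkp
Sorted forms match => anagrams

1


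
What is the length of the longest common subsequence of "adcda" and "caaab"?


LCS of "adcda" and "caaab"
DP table:
           c    a    a    a    b
      0    0    0    0    0    0
  a   0    0    1    1    1    1
  d   0    0    1    1    1    1
  c   0    1    1    1    1    1
  d   0    1    1    1    1    1
  a   0    1    2    2    2    2
LCS length = dp[5][5] = 2

2


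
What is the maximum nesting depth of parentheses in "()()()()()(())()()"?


Input: "()()()()()(())()()"
Tracking depth:
  Position 0 '(': depth becomes 1
  Position 1 ')': depth becomes 0
  Position 2 '(': depth becomes 1
  Position 3 ')': depth becomes 0
  Position 4 '(': depth becomes 1
  Position 5 ')': depth becomes 0
  Position 6 '(': depth becomes 1
  Position 7 ')': depth becomes 0
  Position 8 '(': depth becomes 1
  Position 9 ')': depth becomes 0
  Position 10 '(': depth becomes 1
  Position 11 '(': depth becomes 2
  Position 12 ')': depth becomes 1
  Position 13 ')': depth becomes 0
  Position 14 '(': depth becomes 1
  Position 15 ')': depth becomes 0
  Position 16 '(': depth becomes 1
  Position 17 ')': depth becomes 0
Maximum depth reached: 2

2


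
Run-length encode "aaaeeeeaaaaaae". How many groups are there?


Input: aaaeeeeaaaaaae
Scanning for consecutive runs:
  Group 1: 'a' x 3 (positions 0-2)
  Group 2: 'e' x 4 (positions 3-6)
  Group 3: 'a' x 6 (positions 7-12)
  Group 4: 'e' x 1 (positions 13-13)
Total groups: 4

4


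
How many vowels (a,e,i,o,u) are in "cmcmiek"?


Input: cmcmiek
Checking each character:
  'c' at position 0: consonant
  'm' at position 1: consonant
  'c' at position 2: consonant
  'm' at position 3: consonant
  'i' at position 4: vowel (running total: 1)
  'e' at position 5: vowel (running total: 2)
  'k' at position 6: consonant
Total vowels: 2

2


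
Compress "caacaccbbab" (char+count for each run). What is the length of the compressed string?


Input: caacaccbbab
Runs:
  'c' x 1 => "c1"
  'a' x 2 => "a2"
  'c' x 1 => "c1"
  'a' x 1 => "a1"
  'c' x 2 => "c2"
  'b' x 2 => "b2"
  'a' x 1 => "a1"
  'b' x 1 => "b1"
Compressed: "c1a2c1a1c2b2a1b1"
Compressed length: 16

16


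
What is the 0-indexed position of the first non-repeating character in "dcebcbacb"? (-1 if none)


Input: dcebcbacb
Character frequencies:
  'a': 1
  'b': 3
  'c': 3
  'd': 1
  'e': 1
Scanning left to right for freq == 1:
  Position 0 ('d'): unique! => answer = 0

0


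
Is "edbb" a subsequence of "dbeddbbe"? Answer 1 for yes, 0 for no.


Check if "edbb" is a subsequence of "dbeddbbe"
Greedy scan:
  Position 0 ('d'): no match needed
  Position 1 ('b'): no match needed
  Position 2 ('e'): matches sub[0] = 'e'
  Position 3 ('d'): matches sub[1] = 'd'
  Position 4 ('d'): no match needed
  Position 5 ('b'): matches sub[2] = 'b'
  Position 6 ('b'): matches sub[3] = 'b'
  Position 7 ('e'): no match needed
All 4 characters matched => is a subsequence

1


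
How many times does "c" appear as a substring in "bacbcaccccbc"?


Searching for "c" in "bacbcaccccbc"
Scanning each position:
  Position 0: "b" => no
  Position 1: "a" => no
  Position 2: "c" => MATCH
  Position 3: "b" => no
  Position 4: "c" => MATCH
  Position 5: "a" => no
  Position 6: "c" => MATCH
  Position 7: "c" => MATCH
  Position 8: "c" => MATCH
  Position 9: "c" => MATCH
  Position 10: "b" => no
  Position 11: "c" => MATCH
Total occurrences: 7

7


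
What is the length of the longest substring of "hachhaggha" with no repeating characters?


Input: "hachhaggha"
Sliding window (track last position of each char):
  Position 0 ('h'): window [0,0] length 1 -- new best
  Position 1 ('a'): window [0,1] length 2 -- new best
  Position 2 ('c'): window [0,2] length 3 -- new best
  Position 3 ('h'): repeat (last at 0), move window start to 1
  Position 3 ('h'): window [1,3] length 3
  Position 4 ('h'): repeat (last at 3), move window start to 4
  Position 4 ('h'): window [4,4] length 1
  Position 5 ('a'): window [4,5] length 2
  Position 6 ('g'): window [4,6] length 3
  Position 7 ('g'): repeat (last at 6), move window start to 7
  Position 7 ('g'): window [7,7] length 1
  Position 8 ('h'): window [7,8] length 2
  Position 9 ('a'): window [7,9] length 3
Longest substring with no repeats: "hac" with length 3

3


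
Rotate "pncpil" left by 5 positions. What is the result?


Input: "pncpil", rotate left by 5
First 5 characters: "pncpi"
Remaining characters: "l"
Concatenate remaining + first: "l" + "pncpi" = "lpncpi"

lpncpi


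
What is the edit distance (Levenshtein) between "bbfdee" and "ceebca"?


Computing edit distance: "bbfdee" -> "ceebca"
DP table:
           c    e    e    b    c    a
      0    1    2    3    4    5    6
  b   1    1    2    3    3    4    5
  b   2    2    2    3    3    4    5
  f   3    3    3    3    4    4    5
  d   4    4    4    4    4    5    5
  e   5    5    4    4    5    5    6
  e   6    6    5    4    5    6    6
Edit distance = dp[6][6] = 6

6


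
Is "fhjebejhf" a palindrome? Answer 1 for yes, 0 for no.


Input: fhjebejhf
Reversed: fhjebejhf
  Compare pos 0 ('f') with pos 8 ('f'): match
  Compare pos 1 ('h') with pos 7 ('h'): match
  Compare pos 2 ('j') with pos 6 ('j'): match
  Compare pos 3 ('e') with pos 5 ('e'): match
Result: palindrome

1


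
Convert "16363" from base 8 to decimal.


Input: "16363" in base 8
Positional expansion:
  Digit '1' (value 1) x 8^4 = 4096
  Digit '6' (value 6) x 8^3 = 3072
  Digit '3' (value 3) x 8^2 = 192
  Digit '6' (value 6) x 8^1 = 48
  Digit '3' (value 3) x 8^0 = 3
Sum = 7411

7411


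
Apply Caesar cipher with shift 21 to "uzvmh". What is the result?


Caesar cipher: shift "uzvmh" by 21
  'u' (pos 20) + 21 = pos 15 = 'p'
  'z' (pos 25) + 21 = pos 20 = 'u'
  'v' (pos 21) + 21 = pos 16 = 'q'
  'm' (pos 12) + 21 = pos 7 = 'h'
  'h' (pos 7) + 21 = pos 2 = 'c'
Result: puqhc

puqhc


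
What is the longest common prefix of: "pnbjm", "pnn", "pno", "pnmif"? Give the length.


Words: pnbjm, pnn, pno, pnmif
  Position 0: all 'p' => match
  Position 1: all 'n' => match
  Position 2: ('b', 'n', 'o', 'm') => mismatch, stop
LCP = "pn" (length 2)

2


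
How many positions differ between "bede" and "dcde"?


Comparing "bede" and "dcde" position by position:
  Position 0: 'b' vs 'd' => DIFFER
  Position 1: 'e' vs 'c' => DIFFER
  Position 2: 'd' vs 'd' => same
  Position 3: 'e' vs 'e' => same
Positions that differ: 2

2


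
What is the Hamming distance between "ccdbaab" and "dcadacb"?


Comparing "ccdbaab" and "dcadacb" position by position:
  Position 0: 'c' vs 'd' => differ
  Position 1: 'c' vs 'c' => same
  Position 2: 'd' vs 'a' => differ
  Position 3: 'b' vs 'd' => differ
  Position 4: 'a' vs 'a' => same
  Position 5: 'a' vs 'c' => differ
  Position 6: 'b' vs 'b' => same
Total differences (Hamming distance): 4

4


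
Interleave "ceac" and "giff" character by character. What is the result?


Interleaving "ceac" and "giff":
  Position 0: 'c' from first, 'g' from second => "cg"
  Position 1: 'e' from first, 'i' from second => "ei"
  Position 2: 'a' from first, 'f' from second => "af"
  Position 3: 'c' from first, 'f' from second => "cf"
Result: cgeiafcf

cgeiafcf


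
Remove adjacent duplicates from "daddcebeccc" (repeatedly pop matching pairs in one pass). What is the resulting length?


Input: daddcebeccc
Stack-based adjacent duplicate removal:
  Read 'd': push. Stack: d
  Read 'a': push. Stack: da
  Read 'd': push. Stack: dad
  Read 'd': matches stack top 'd' => pop. Stack: da
  Read 'c': push. Stack: dac
  Read 'e': push. Stack: dace
  Read 'b': push. Stack: daceb
  Read 'e': push. Stack: dacebe
  Read 'c': push. Stack: dacebec
  Read 'c': matches stack top 'c' => pop. Stack: dacebe
  Read 'c': push. Stack: dacebec
Final stack: "dacebec" (length 7)

7


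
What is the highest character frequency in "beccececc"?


Input: beccececc
Character counts:
  'b': 1
  'c': 5
  'e': 3
Maximum frequency: 5

5


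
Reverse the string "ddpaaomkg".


Input: ddpaaomkg
Reading characters right to left:
  Position 8: 'g'
  Position 7: 'k'
  Position 6: 'm'
  Position 5: 'o'
  Position 4: 'a'
  Position 3: 'a'
  Position 2: 'p'
  Position 1: 'd'
  Position 0: 'd'
Reversed: gkmoaapdd

gkmoaapdd


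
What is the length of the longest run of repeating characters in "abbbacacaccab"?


Input: "abbbacacaccab"
Scanning for longest run:
  Position 1 ('b'): new char, reset run to 1
  Position 2 ('b'): continues run of 'b', length=2
  Position 3 ('b'): continues run of 'b', length=3
  Position 4 ('a'): new char, reset run to 1
  Position 5 ('c'): new char, reset run to 1
  Position 6 ('a'): new char, reset run to 1
  Position 7 ('c'): new char, reset run to 1
  Position 8 ('a'): new char, reset run to 1
  Position 9 ('c'): new char, reset run to 1
  Position 10 ('c'): continues run of 'c', length=2
  Position 11 ('a'): new char, reset run to 1
  Position 12 ('b'): new char, reset run to 1
Longest run: 'b' with length 3

3


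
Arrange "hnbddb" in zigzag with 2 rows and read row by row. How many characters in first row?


Zigzag "hnbddb" into 2 rows:
Placing characters:
  'h' => row 0
  'n' => row 1
  'b' => row 0
  'd' => row 1
  'd' => row 0
  'b' => row 1
Rows:
  Row 0: "hbd"
  Row 1: "ndb"
First row length: 3

3


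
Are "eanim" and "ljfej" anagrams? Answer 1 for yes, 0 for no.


Strings: "eanim", "ljfej"
Sorted first:  aeimn
Sorted second: efjjl
Differ at position 0: 'a' vs 'e' => not anagrams

0


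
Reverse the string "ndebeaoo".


Input: ndebeaoo
Reading characters right to left:
  Position 7: 'o'
  Position 6: 'o'
  Position 5: 'a'
  Position 4: 'e'
  Position 3: 'b'
  Position 2: 'e'
  Position 1: 'd'
  Position 0: 'n'
Reversed: ooaebedn

ooaebedn


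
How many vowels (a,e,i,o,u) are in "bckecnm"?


Input: bckecnm
Checking each character:
  'b' at position 0: consonant
  'c' at position 1: consonant
  'k' at position 2: consonant
  'e' at position 3: vowel (running total: 1)
  'c' at position 4: consonant
  'n' at position 5: consonant
  'm' at position 6: consonant
Total vowels: 1

1


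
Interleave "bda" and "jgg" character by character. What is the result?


Interleaving "bda" and "jgg":
  Position 0: 'b' from first, 'j' from second => "bj"
  Position 1: 'd' from first, 'g' from second => "dg"
  Position 2: 'a' from first, 'g' from second => "ag"
Result: bjdgag

bjdgag


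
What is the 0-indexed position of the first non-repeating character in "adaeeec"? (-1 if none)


Input: adaeeec
Character frequencies:
  'a': 2
  'c': 1
  'd': 1
  'e': 3
Scanning left to right for freq == 1:
  Position 0 ('a'): freq=2, skip
  Position 1 ('d'): unique! => answer = 1

1


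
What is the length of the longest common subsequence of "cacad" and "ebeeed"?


LCS of "cacad" and "ebeeed"
DP table:
           e    b    e    e    e    d
      0    0    0    0    0    0    0
  c   0    0    0    0    0    0    0
  a   0    0    0    0    0    0    0
  c   0    0    0    0    0    0    0
  a   0    0    0    0    0    0    0
  d   0    0    0    0    0    0    1
LCS length = dp[5][6] = 1

1


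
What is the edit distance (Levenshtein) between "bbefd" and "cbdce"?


Computing edit distance: "bbefd" -> "cbdce"
DP table:
           c    b    d    c    e
      0    1    2    3    4    5
  b   1    1    1    2    3    4
  b   2    2    1    2    3    4
  e   3    3    2    2    3    3
  f   4    4    3    3    3    4
  d   5    5    4    3    4    4
Edit distance = dp[5][5] = 4

4


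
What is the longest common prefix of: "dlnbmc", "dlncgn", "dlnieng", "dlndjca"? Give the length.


Words: dlnbmc, dlncgn, dlnieng, dlndjca
  Position 0: all 'd' => match
  Position 1: all 'l' => match
  Position 2: all 'n' => match
  Position 3: ('b', 'c', 'i', 'd') => mismatch, stop
LCP = "dln" (length 3)

3


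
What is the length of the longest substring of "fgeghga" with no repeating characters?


Input: "fgeghga"
Sliding window (track last position of each char):
  Position 0 ('f'): window [0,0] length 1 -- new best
  Position 1 ('g'): window [0,1] length 2 -- new best
  Position 2 ('e'): window [0,2] length 3 -- new best
  Position 3 ('g'): repeat (last at 1), move window start to 2
  Position 3 ('g'): window [2,3] length 2
  Position 4 ('h'): window [2,4] length 3
  Position 5 ('g'): repeat (last at 3), move window start to 4
  Position 5 ('g'): window [4,5] length 2
  Position 6 ('a'): window [4,6] length 3
Longest substring with no repeats: "fge" with length 3

3


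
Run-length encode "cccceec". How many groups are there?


Input: cccceec
Scanning for consecutive runs:
  Group 1: 'c' x 4 (positions 0-3)
  Group 2: 'e' x 2 (positions 4-5)
  Group 3: 'c' x 1 (positions 6-6)
Total groups: 3

3


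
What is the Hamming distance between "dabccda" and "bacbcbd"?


Comparing "dabccda" and "bacbcbd" position by position:
  Position 0: 'd' vs 'b' => differ
  Position 1: 'a' vs 'a' => same
  Position 2: 'b' vs 'c' => differ
  Position 3: 'c' vs 'b' => differ
  Position 4: 'c' vs 'c' => same
  Position 5: 'd' vs 'b' => differ
  Position 6: 'a' vs 'd' => differ
Total differences (Hamming distance): 5

5


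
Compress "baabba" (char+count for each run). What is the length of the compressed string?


Input: baabba
Runs:
  'b' x 1 => "b1"
  'a' x 2 => "a2"
  'b' x 2 => "b2"
  'a' x 1 => "a1"
Compressed: "b1a2b2a1"
Compressed length: 8

8


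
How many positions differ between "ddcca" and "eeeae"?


Comparing "ddcca" and "eeeae" position by position:
  Position 0: 'd' vs 'e' => DIFFER
  Position 1: 'd' vs 'e' => DIFFER
  Position 2: 'c' vs 'e' => DIFFER
  Position 3: 'c' vs 'a' => DIFFER
  Position 4: 'a' vs 'e' => DIFFER
Positions that differ: 5

5


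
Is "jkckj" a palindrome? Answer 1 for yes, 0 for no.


Input: jkckj
Reversed: jkckj
  Compare pos 0 ('j') with pos 4 ('j'): match
  Compare pos 1 ('k') with pos 3 ('k'): match
Result: palindrome

1


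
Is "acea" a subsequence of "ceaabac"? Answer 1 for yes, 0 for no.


Check if "acea" is a subsequence of "ceaabac"
Greedy scan:
  Position 0 ('c'): no match needed
  Position 1 ('e'): no match needed
  Position 2 ('a'): matches sub[0] = 'a'
  Position 3 ('a'): no match needed
  Position 4 ('b'): no match needed
  Position 5 ('a'): no match needed
  Position 6 ('c'): matches sub[1] = 'c'
Only matched 2/4 characters => not a subsequence

0


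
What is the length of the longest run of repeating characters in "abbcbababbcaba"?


Input: "abbcbababbcaba"
Scanning for longest run:
  Position 1 ('b'): new char, reset run to 1
  Position 2 ('b'): continues run of 'b', length=2
  Position 3 ('c'): new char, reset run to 1
  Position 4 ('b'): new char, reset run to 1
  Position 5 ('a'): new char, reset run to 1
  Position 6 ('b'): new char, reset run to 1
  Position 7 ('a'): new char, reset run to 1
  Position 8 ('b'): new char, reset run to 1
  Position 9 ('b'): continues run of 'b', length=2
  Position 10 ('c'): new char, reset run to 1
  Position 11 ('a'): new char, reset run to 1
  Position 12 ('b'): new char, reset run to 1
  Position 13 ('a'): new char, reset run to 1
Longest run: 'b' with length 2

2


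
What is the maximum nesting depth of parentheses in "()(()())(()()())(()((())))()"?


Input: "()(()())(()()())(()((())))()"
Tracking depth:
  Position 0 '(': depth becomes 1
  Position 1 ')': depth becomes 0
  Position 2 '(': depth becomes 1
  Position 3 '(': depth becomes 2
  Position 4 ')': depth becomes 1
  Position 5 '(': depth becomes 2
  Position 6 ')': depth becomes 1
  Position 7 ')': depth becomes 0
  Position 8 '(': depth becomes 1
  Position 9 '(': depth becomes 2
  Position 10 ')': depth becomes 1
  Position 11 '(': depth becomes 2
  Position 12 ')': depth becomes 1
  Position 13 '(': depth becomes 2
  Position 14 ')': depth becomes 1
  Position 15 ')': depth becomes 0
  Position 16 '(': depth becomes 1
  Position 17 '(': depth becomes 2
  Position 18 ')': depth becomes 1
  Position 19 '(': depth becomes 2
  Position 20 '(': depth becomes 3
  Position 21 '(': depth becomes 4
  Position 22 ')': depth becomes 3
  Position 23 ')': depth becomes 2
  Position 24 ')': depth becomes 1
  Position 25 ')': depth becomes 0
  Position 26 '(': depth becomes 1
  Position 27 ')': depth becomes 0
Maximum depth reached: 4

4


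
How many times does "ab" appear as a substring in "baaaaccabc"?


Searching for "ab" in "baaaaccabc"
Scanning each position:
  Position 0: "ba" => no
  Position 1: "aa" => no
  Position 2: "aa" => no
  Position 3: "aa" => no
  Position 4: "ac" => no
  Position 5: "cc" => no
  Position 6: "ca" => no
  Position 7: "ab" => MATCH
  Position 8: "bc" => no
Total occurrences: 1

1


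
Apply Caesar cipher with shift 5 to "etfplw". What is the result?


Caesar cipher: shift "etfplw" by 5
  'e' (pos 4) + 5 = pos 9 = 'j'
  't' (pos 19) + 5 = pos 24 = 'y'
  'f' (pos 5) + 5 = pos 10 = 'k'
  'p' (pos 15) + 5 = pos 20 = 'u'
  'l' (pos 11) + 5 = pos 16 = 'q'
  'w' (pos 22) + 5 = pos 1 = 'b'
Result: jykuqb

jykuqb


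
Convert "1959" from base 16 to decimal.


Input: "1959" in base 16
Positional expansion:
  Digit '1' (value 1) x 16^3 = 4096
  Digit '9' (value 9) x 16^2 = 2304
  Digit '5' (value 5) x 16^1 = 80
  Digit '9' (value 9) x 16^0 = 9
Sum = 6489

6489


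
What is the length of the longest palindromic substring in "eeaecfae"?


Input: "eeaecfae"
Checking substrings for palindromes:
  [1:4] "eae" (len 3) => palindrome
  [0:2] "ee" (len 2) => palindrome
Longest palindromic substring: "eae" with length 3

3


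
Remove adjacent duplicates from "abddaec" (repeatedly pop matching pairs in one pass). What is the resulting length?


Input: abddaec
Stack-based adjacent duplicate removal:
  Read 'a': push. Stack: a
  Read 'b': push. Stack: ab
  Read 'd': push. Stack: abd
  Read 'd': matches stack top 'd' => pop. Stack: ab
  Read 'a': push. Stack: aba
  Read 'e': push. Stack: abae
  Read 'c': push. Stack: abaec
Final stack: "abaec" (length 5)

5


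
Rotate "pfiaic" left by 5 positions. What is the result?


Input: "pfiaic", rotate left by 5
First 5 characters: "pfiai"
Remaining characters: "c"
Concatenate remaining + first: "c" + "pfiai" = "cpfiai"

cpfiai


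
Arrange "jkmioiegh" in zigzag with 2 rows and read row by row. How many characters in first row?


Zigzag "jkmioiegh" into 2 rows:
Placing characters:
  'j' => row 0
  'k' => row 1
  'm' => row 0
  'i' => row 1
  'o' => row 0
  'i' => row 1
  'e' => row 0
  'g' => row 1
  'h' => row 0
Rows:
  Row 0: "jmoeh"
  Row 1: "kiig"
First row length: 5

5


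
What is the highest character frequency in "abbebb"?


Input: abbebb
Character counts:
  'a': 1
  'b': 4
  'e': 1
Maximum frequency: 4

4


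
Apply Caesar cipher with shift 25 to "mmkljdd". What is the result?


Caesar cipher: shift "mmkljdd" by 25
  'm' (pos 12) + 25 = pos 11 = 'l'
  'm' (pos 12) + 25 = pos 11 = 'l'
  'k' (pos 10) + 25 = pos 9 = 'j'
  'l' (pos 11) + 25 = pos 10 = 'k'
  'j' (pos 9) + 25 = pos 8 = 'i'
  'd' (pos 3) + 25 = pos 2 = 'c'
  'd' (pos 3) + 25 = pos 2 = 'c'
Result: lljkicc

lljkicc


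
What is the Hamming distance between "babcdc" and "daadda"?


Comparing "babcdc" and "daadda" position by position:
  Position 0: 'b' vs 'd' => differ
  Position 1: 'a' vs 'a' => same
  Position 2: 'b' vs 'a' => differ
  Position 3: 'c' vs 'd' => differ
  Position 4: 'd' vs 'd' => same
  Position 5: 'c' vs 'a' => differ
Total differences (Hamming distance): 4

4


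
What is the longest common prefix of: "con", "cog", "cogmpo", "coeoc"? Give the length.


Words: con, cog, cogmpo, coeoc
  Position 0: all 'c' => match
  Position 1: all 'o' => match
  Position 2: ('n', 'g', 'g', 'e') => mismatch, stop
LCP = "co" (length 2)

2


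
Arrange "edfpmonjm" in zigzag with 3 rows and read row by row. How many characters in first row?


Zigzag "edfpmonjm" into 3 rows:
Placing characters:
  'e' => row 0
  'd' => row 1
  'f' => row 2
  'p' => row 1
  'm' => row 0
  'o' => row 1
  'n' => row 2
  'j' => row 1
  'm' => row 0
Rows:
  Row 0: "emm"
  Row 1: "dpoj"
  Row 2: "fn"
First row length: 3

3


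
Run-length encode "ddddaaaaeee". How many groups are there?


Input: ddddaaaaeee
Scanning for consecutive runs:
  Group 1: 'd' x 4 (positions 0-3)
  Group 2: 'a' x 4 (positions 4-7)
  Group 3: 'e' x 3 (positions 8-10)
Total groups: 3

3


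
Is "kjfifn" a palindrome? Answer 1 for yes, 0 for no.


Input: kjfifn
Reversed: nfifjk
  Compare pos 0 ('k') with pos 5 ('n'): MISMATCH
  Compare pos 1 ('j') with pos 4 ('f'): MISMATCH
  Compare pos 2 ('f') with pos 3 ('i'): MISMATCH
Result: not a palindrome

0


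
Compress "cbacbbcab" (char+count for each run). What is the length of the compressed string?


Input: cbacbbcab
Runs:
  'c' x 1 => "c1"
  'b' x 1 => "b1"
  'a' x 1 => "a1"
  'c' x 1 => "c1"
  'b' x 2 => "b2"
  'c' x 1 => "c1"
  'a' x 1 => "a1"
  'b' x 1 => "b1"
Compressed: "c1b1a1c1b2c1a1b1"
Compressed length: 16

16


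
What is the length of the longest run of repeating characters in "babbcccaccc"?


Input: "babbcccaccc"
Scanning for longest run:
  Position 1 ('a'): new char, reset run to 1
  Position 2 ('b'): new char, reset run to 1
  Position 3 ('b'): continues run of 'b', length=2
  Position 4 ('c'): new char, reset run to 1
  Position 5 ('c'): continues run of 'c', length=2
  Position 6 ('c'): continues run of 'c', length=3
  Position 7 ('a'): new char, reset run to 1
  Position 8 ('c'): new char, reset run to 1
  Position 9 ('c'): continues run of 'c', length=2
  Position 10 ('c'): continues run of 'c', length=3
Longest run: 'c' with length 3

3


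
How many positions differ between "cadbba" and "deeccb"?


Comparing "cadbba" and "deeccb" position by position:
  Position 0: 'c' vs 'd' => DIFFER
  Position 1: 'a' vs 'e' => DIFFER
  Position 2: 'd' vs 'e' => DIFFER
  Position 3: 'b' vs 'c' => DIFFER
  Position 4: 'b' vs 'c' => DIFFER
  Position 5: 'a' vs 'b' => DIFFER
Positions that differ: 6

6


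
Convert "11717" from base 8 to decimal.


Input: "11717" in base 8
Positional expansion:
  Digit '1' (value 1) x 8^4 = 4096
  Digit '1' (value 1) x 8^3 = 512
  Digit '7' (value 7) x 8^2 = 448
  Digit '1' (value 1) x 8^1 = 8
  Digit '7' (value 7) x 8^0 = 7
Sum = 5071

5071


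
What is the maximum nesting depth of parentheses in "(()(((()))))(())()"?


Input: "(()(((()))))(())()"
Tracking depth:
  Position 0 '(': depth becomes 1
  Position 1 '(': depth becomes 2
  Position 2 ')': depth becomes 1
  Position 3 '(': depth becomes 2
  Position 4 '(': depth becomes 3
  Position 5 '(': depth becomes 4
  Position 6 '(': depth becomes 5
  Position 7 ')': depth becomes 4
  Position 8 ')': depth becomes 3
  Position 9 ')': depth becomes 2
  Position 10 ')': depth becomes 1
  Position 11 ')': depth becomes 0
  Position 12 '(': depth becomes 1
  Position 13 '(': depth becomes 2
  Position 14 ')': depth becomes 1
  Position 15 ')': depth becomes 0
  Position 16 '(': depth becomes 1
  Position 17 ')': depth becomes 0
Maximum depth reached: 5

5


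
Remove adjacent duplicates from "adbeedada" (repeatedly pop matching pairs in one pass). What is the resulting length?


Input: adbeedada
Stack-based adjacent duplicate removal:
  Read 'a': push. Stack: a
  Read 'd': push. Stack: ad
  Read 'b': push. Stack: adb
  Read 'e': push. Stack: adbe
  Read 'e': matches stack top 'e' => pop. Stack: adb
  Read 'd': push. Stack: adbd
  Read 'a': push. Stack: adbda
  Read 'd': push. Stack: adbdad
  Read 'a': push. Stack: adbdada
Final stack: "adbdada" (length 7)

7


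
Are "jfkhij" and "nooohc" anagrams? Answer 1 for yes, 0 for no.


Strings: "jfkhij", "nooohc"
Sorted first:  fhijjk
Sorted second: chnooo
Differ at position 0: 'f' vs 'c' => not anagrams

0


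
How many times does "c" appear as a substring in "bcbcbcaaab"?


Searching for "c" in "bcbcbcaaab"
Scanning each position:
  Position 0: "b" => no
  Position 1: "c" => MATCH
  Position 2: "b" => no
  Position 3: "c" => MATCH
  Position 4: "b" => no
  Position 5: "c" => MATCH
  Position 6: "a" => no
  Position 7: "a" => no
  Position 8: "a" => no
  Position 9: "b" => no
Total occurrences: 3

3


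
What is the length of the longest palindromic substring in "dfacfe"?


Input: "dfacfe"
Checking substrings for palindromes:
  No multi-char palindromic substrings found
Longest palindromic substring: "d" with length 1

1


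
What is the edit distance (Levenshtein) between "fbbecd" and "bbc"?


Computing edit distance: "fbbecd" -> "bbc"
DP table:
           b    b    c
      0    1    2    3
  f   1    1    2    3
  b   2    1    1    2
  b   3    2    1    2
  e   4    3    2    2
  c   5    4    3    2
  d   6    5    4    3
Edit distance = dp[6][3] = 3

3


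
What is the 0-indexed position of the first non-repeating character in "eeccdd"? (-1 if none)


Input: eeccdd
Character frequencies:
  'c': 2
  'd': 2
  'e': 2
Scanning left to right for freq == 1:
  Position 0 ('e'): freq=2, skip
  Position 1 ('e'): freq=2, skip
  Position 2 ('c'): freq=2, skip
  Position 3 ('c'): freq=2, skip
  Position 4 ('d'): freq=2, skip
  Position 5 ('d'): freq=2, skip
  No unique character found => answer = -1

-1


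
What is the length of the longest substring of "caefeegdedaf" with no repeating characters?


Input: "caefeegdedaf"
Sliding window (track last position of each char):
  Position 0 ('c'): window [0,0] length 1 -- new best
  Position 1 ('a'): window [0,1] length 2 -- new best
  Position 2 ('e'): window [0,2] length 3 -- new best
  Position 3 ('f'): window [0,3] length 4 -- new best
  Position 4 ('e'): repeat (last at 2), move window start to 3
  Position 4 ('e'): window [3,4] length 2
  Position 5 ('e'): repeat (last at 4), move window start to 5
  Position 5 ('e'): window [5,5] length 1
  Position 6 ('g'): window [5,6] length 2
  Position 7 ('d'): window [5,7] length 3
  Position 8 ('e'): repeat (last at 5), move window start to 6
  Position 8 ('e'): window [6,8] length 3
  Position 9 ('d'): repeat (last at 7), move window start to 8
  Position 9 ('d'): window [8,9] length 2
  Position 10 ('a'): window [8,10] length 3
  Position 11 ('f'): window [8,11] length 4
Longest substring with no repeats: "caef" with length 4

4


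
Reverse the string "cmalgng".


Input: cmalgng
Reading characters right to left:
  Position 6: 'g'
  Position 5: 'n'
  Position 4: 'g'
  Position 3: 'l'
  Position 2: 'a'
  Position 1: 'm'
  Position 0: 'c'
Reversed: gnglamc

gnglamc


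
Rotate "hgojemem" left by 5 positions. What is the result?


Input: "hgojemem", rotate left by 5
First 5 characters: "hgoje"
Remaining characters: "mem"
Concatenate remaining + first: "mem" + "hgoje" = "memhgoje"

memhgoje


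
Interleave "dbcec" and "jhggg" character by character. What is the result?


Interleaving "dbcec" and "jhggg":
  Position 0: 'd' from first, 'j' from second => "dj"
  Position 1: 'b' from first, 'h' from second => "bh"
  Position 2: 'c' from first, 'g' from second => "cg"
  Position 3: 'e' from first, 'g' from second => "eg"
  Position 4: 'c' from first, 'g' from second => "cg"
Result: djbhcgegcg

djbhcgegcg


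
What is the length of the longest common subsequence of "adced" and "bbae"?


LCS of "adced" and "bbae"
DP table:
           b    b    a    e
      0    0    0    0    0
  a   0    0    0    1    1
  d   0    0    0    1    1
  c   0    0    0    1    1
  e   0    0    0    1    2
  d   0    0    0    1    2
LCS length = dp[5][4] = 2

2


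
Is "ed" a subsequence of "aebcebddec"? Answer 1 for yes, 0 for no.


Check if "ed" is a subsequence of "aebcebddec"
Greedy scan:
  Position 0 ('a'): no match needed
  Position 1 ('e'): matches sub[0] = 'e'
  Position 2 ('b'): no match needed
  Position 3 ('c'): no match needed
  Position 4 ('e'): no match needed
  Position 5 ('b'): no match needed
  Position 6 ('d'): matches sub[1] = 'd'
  Position 7 ('d'): no match needed
  Position 8 ('e'): no match needed
  Position 9 ('c'): no match needed
All 2 characters matched => is a subsequence

1


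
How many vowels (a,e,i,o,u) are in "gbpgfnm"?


Input: gbpgfnm
Checking each character:
  'g' at position 0: consonant
  'b' at position 1: consonant
  'p' at position 2: consonant
  'g' at position 3: consonant
  'f' at position 4: consonant
  'n' at position 5: consonant
  'm' at position 6: consonant
Total vowels: 0

0


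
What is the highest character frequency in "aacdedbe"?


Input: aacdedbe
Character counts:
  'a': 2
  'b': 1
  'c': 1
  'd': 2
  'e': 2
Maximum frequency: 2

2


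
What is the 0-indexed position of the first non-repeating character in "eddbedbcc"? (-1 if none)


Input: eddbedbcc
Character frequencies:
  'b': 2
  'c': 2
  'd': 3
  'e': 2
Scanning left to right for freq == 1:
  Position 0 ('e'): freq=2, skip
  Position 1 ('d'): freq=3, skip
  Position 2 ('d'): freq=3, skip
  Position 3 ('b'): freq=2, skip
  Position 4 ('e'): freq=2, skip
  Position 5 ('d'): freq=3, skip
  Position 6 ('b'): freq=2, skip
  Position 7 ('c'): freq=2, skip
  Position 8 ('c'): freq=2, skip
  No unique character found => answer = -1

-1


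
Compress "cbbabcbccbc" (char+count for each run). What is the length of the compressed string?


Input: cbbabcbccbc
Runs:
  'c' x 1 => "c1"
  'b' x 2 => "b2"
  'a' x 1 => "a1"
  'b' x 1 => "b1"
  'c' x 1 => "c1"
  'b' x 1 => "b1"
  'c' x 2 => "c2"
  'b' x 1 => "b1"
  'c' x 1 => "c1"
Compressed: "c1b2a1b1c1b1c2b1c1"
Compressed length: 18

18


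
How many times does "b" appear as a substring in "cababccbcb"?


Searching for "b" in "cababccbcb"
Scanning each position:
  Position 0: "c" => no
  Position 1: "a" => no
  Position 2: "b" => MATCH
  Position 3: "a" => no
  Position 4: "b" => MATCH
  Position 5: "c" => no
  Position 6: "c" => no
  Position 7: "b" => MATCH
  Position 8: "c" => no
  Position 9: "b" => MATCH
Total occurrences: 4

4


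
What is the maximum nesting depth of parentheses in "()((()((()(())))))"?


Input: "()((()((()(())))))"
Tracking depth:
  Position 0 '(': depth becomes 1
  Position 1 ')': depth becomes 0
  Position 2 '(': depth becomes 1
  Position 3 '(': depth becomes 2
  Position 4 '(': depth becomes 3
  Position 5 ')': depth becomes 2
  Position 6 '(': depth becomes 3
  Position 7 '(': depth becomes 4
  Position 8 '(': depth becomes 5
  Position 9 ')': depth becomes 4
  Position 10 '(': depth becomes 5
  Position 11 '(': depth becomes 6
  Position 12 ')': depth becomes 5
  Position 13 ')': depth becomes 4
  Position 14 ')': depth becomes 3
  Position 15 ')': depth becomes 2
  Position 16 ')': depth becomes 1
  Position 17 ')': depth becomes 0
Maximum depth reached: 6

6


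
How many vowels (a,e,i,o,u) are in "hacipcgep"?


Input: hacipcgep
Checking each character:
  'h' at position 0: consonant
  'a' at position 1: vowel (running total: 1)
  'c' at position 2: consonant
  'i' at position 3: vowel (running total: 2)
  'p' at position 4: consonant
  'c' at position 5: consonant
  'g' at position 6: consonant
  'e' at position 7: vowel (running total: 3)
  'p' at position 8: consonant
Total vowels: 3

3


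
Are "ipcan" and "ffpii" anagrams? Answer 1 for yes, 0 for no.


Strings: "ipcan", "ffpii"
Sorted first:  acinp
Sorted second: ffiip
Differ at position 0: 'a' vs 'f' => not anagrams

0


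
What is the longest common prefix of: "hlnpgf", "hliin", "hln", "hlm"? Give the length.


Words: hlnpgf, hliin, hln, hlm
  Position 0: all 'h' => match
  Position 1: all 'l' => match
  Position 2: ('n', 'i', 'n', 'm') => mismatch, stop
LCP = "hl" (length 2)

2


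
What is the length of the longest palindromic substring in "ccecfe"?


Input: "ccecfe"
Checking substrings for palindromes:
  [1:4] "cec" (len 3) => palindrome
  [0:2] "cc" (len 2) => palindrome
Longest palindromic substring: "cec" with length 3

3


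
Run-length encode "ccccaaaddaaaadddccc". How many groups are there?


Input: ccccaaaddaaaadddccc
Scanning for consecutive runs:
  Group 1: 'c' x 4 (positions 0-3)
  Group 2: 'a' x 3 (positions 4-6)
  Group 3: 'd' x 2 (positions 7-8)
  Group 4: 'a' x 4 (positions 9-12)
  Group 5: 'd' x 3 (positions 13-15)
  Group 6: 'c' x 3 (positions 16-18)
Total groups: 6

6
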